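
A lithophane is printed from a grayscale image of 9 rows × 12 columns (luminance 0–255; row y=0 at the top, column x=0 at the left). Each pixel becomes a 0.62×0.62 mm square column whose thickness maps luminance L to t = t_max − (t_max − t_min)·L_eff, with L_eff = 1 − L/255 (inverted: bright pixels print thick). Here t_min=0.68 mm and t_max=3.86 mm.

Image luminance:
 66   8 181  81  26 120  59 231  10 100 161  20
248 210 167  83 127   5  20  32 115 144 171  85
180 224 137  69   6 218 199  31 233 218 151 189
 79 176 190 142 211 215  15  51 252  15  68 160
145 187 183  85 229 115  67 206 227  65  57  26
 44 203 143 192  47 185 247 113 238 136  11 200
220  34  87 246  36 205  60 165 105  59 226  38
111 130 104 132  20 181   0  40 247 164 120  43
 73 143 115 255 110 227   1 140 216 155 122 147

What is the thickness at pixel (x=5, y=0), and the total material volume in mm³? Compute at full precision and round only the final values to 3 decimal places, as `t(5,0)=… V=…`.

t(5,0)=2.176 V=94.033

span = t_max - t_min = 3.86 - 0.68 = 3.180
L(5,0) = 120, L_eff = 1 - 120/255 = 0.529412 (inverted)
t(5,0) = 3.86 - 3.180·0.529412 = 2.176
Σt over all 9·12 pixels = 1039651/4250 ≈ 244.6237647
V = pitch²·Σt = 0.62²·1039651/4250 = 94.033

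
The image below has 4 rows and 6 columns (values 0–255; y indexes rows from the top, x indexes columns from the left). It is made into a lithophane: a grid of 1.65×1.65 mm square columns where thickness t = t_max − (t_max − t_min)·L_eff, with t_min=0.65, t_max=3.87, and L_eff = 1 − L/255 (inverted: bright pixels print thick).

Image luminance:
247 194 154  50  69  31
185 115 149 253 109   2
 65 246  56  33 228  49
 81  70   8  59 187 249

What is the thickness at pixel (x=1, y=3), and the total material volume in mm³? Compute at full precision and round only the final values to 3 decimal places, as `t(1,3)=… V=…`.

span = t_max - t_min = 3.87 - 0.65 = 3.220
L(1,3) = 70, L_eff = 1 - 70/255 = 0.725490 (inverted)
t(1,3) = 3.87 - 3.220·0.725490 = 1.534
Σt over all 4·6 pixels = 221343/4250 ≈ 52.0807059
V = pitch²·Σt = 1.65²·221343/4250 = 141.790

t(1,3)=1.534 V=141.790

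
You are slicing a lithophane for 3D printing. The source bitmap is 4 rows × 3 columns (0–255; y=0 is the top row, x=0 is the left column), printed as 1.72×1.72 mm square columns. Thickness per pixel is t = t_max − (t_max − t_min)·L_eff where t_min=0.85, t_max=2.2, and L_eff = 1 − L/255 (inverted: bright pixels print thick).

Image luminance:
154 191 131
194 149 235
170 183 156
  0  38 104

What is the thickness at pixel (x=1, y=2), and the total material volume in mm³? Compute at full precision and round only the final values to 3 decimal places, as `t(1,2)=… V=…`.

span = t_max - t_min = 2.2 - 0.85 = 1.350
L(1,2) = 183, L_eff = 1 - 183/255 = 0.282353 (inverted)
t(1,2) = 2.2 - 1.350·0.282353 = 1.819
Σt over all 4·3 pixels = 6537/340 ≈ 19.2264706
V = pitch²·Σt = 1.72²·6537/340 = 56.880

t(1,2)=1.819 V=56.880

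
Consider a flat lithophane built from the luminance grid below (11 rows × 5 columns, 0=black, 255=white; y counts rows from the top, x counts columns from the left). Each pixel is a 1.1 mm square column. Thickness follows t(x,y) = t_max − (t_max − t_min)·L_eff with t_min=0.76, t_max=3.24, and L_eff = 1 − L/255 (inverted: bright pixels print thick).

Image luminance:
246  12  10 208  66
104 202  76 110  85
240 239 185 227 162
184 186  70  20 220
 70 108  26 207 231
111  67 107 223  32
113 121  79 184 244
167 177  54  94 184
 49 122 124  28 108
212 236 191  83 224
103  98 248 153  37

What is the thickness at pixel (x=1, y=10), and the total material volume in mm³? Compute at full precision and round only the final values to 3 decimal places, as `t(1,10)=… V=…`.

span = t_max - t_min = 3.24 - 0.76 = 2.480
L(1,10) = 98, L_eff = 1 - 98/255 = 0.615686 (inverted)
t(1,10) = 3.24 - 2.480·0.615686 = 1.713
Σt over all 11·5 pixels = 243143/2125 ≈ 114.4202353
V = pitch²·Σt = 1.1²·243143/2125 = 138.448

t(1,10)=1.713 V=138.448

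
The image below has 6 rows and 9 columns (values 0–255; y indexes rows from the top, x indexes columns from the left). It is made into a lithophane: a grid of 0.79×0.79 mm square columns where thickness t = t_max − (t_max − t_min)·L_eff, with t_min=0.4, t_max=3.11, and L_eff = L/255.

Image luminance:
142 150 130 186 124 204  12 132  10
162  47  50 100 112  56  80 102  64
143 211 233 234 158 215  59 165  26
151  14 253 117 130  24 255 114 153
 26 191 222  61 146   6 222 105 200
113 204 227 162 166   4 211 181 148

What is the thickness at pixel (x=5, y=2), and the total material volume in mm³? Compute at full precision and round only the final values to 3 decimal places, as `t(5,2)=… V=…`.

span = t_max - t_min = 3.11 - 0.4 = 2.710
L(5,2) = 215, L_eff = 215/255 = 0.843137
t(5,2) = 3.11 - 2.710·0.843137 = 0.825
Σt over all 6·9 pixels = 784949/8500 ≈ 92.3469412
V = pitch²·Σt = 0.79²·784949/8500 = 57.634

t(5,2)=0.825 V=57.634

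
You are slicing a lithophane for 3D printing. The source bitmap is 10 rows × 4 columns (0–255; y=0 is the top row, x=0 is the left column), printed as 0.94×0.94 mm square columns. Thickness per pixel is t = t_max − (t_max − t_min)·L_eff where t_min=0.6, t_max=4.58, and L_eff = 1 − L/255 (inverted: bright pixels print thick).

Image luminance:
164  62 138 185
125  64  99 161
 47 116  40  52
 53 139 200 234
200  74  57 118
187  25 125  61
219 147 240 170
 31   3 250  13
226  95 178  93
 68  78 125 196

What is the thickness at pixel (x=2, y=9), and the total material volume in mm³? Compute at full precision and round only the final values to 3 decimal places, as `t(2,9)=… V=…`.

span = t_max - t_min = 4.58 - 0.6 = 3.980
L(2,9) = 125, L_eff = 1 - 125/255 = 0.509804 (inverted)
t(2,9) = 4.58 - 3.980·0.509804 = 2.551
Σt over all 10·4 pixels = 636371/6375 ≈ 99.8229020
V = pitch²·Σt = 0.94²·636371/6375 = 88.204

t(2,9)=2.551 V=88.204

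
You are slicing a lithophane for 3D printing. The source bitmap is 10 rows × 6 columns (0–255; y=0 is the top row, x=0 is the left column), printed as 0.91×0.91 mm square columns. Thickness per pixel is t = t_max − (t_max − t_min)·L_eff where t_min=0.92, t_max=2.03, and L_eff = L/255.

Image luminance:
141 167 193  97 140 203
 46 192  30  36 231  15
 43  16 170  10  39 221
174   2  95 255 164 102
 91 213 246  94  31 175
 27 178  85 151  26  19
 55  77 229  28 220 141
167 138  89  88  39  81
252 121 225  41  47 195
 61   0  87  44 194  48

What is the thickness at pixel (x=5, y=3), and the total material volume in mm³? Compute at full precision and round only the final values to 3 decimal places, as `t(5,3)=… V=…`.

t(5,3)=1.586 V=76.405

span = t_max - t_min = 2.03 - 0.92 = 1.110
L(5,3) = 102, L_eff = 102/255 = 0.400000
t(5,3) = 2.03 - 1.110·0.400000 = 1.586
Σt over all 10·6 pixels = 156851/1700 ≈ 92.2652941
V = pitch²·Σt = 0.91²·156851/1700 = 76.405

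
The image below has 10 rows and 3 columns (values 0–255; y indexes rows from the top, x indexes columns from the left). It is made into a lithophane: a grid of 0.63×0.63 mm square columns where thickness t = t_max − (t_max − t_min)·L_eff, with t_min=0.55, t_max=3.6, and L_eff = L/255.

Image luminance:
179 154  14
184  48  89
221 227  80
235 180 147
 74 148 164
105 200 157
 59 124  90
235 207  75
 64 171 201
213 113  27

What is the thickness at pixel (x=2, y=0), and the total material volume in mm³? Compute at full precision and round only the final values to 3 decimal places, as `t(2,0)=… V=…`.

span = t_max - t_min = 3.6 - 0.55 = 3.050
L(2,0) = 14, L_eff = 14/255 = 0.054902
t(2,0) = 3.6 - 3.050·0.054902 = 3.433
Σt over all 10·3 pixels = 19701/340 ≈ 57.9441176
V = pitch²·Σt = 0.63²·19701/340 = 22.998

t(2,0)=3.433 V=22.998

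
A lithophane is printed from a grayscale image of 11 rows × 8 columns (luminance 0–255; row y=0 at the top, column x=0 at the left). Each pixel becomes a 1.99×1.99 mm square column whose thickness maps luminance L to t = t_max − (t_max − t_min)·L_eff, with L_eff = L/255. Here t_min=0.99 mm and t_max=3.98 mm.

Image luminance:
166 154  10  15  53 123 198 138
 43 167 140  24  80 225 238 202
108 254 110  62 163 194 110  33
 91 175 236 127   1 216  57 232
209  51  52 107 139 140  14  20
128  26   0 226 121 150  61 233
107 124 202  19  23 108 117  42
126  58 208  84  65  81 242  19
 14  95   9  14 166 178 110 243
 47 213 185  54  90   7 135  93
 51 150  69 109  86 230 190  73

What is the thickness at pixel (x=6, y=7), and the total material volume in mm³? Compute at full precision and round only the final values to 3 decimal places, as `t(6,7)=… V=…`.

span = t_max - t_min = 3.98 - 0.99 = 2.990
L(6,7) = 242, L_eff = 242/255 = 0.949020
t(6,7) = 3.98 - 2.990·0.949020 = 1.142
Σt over all 11·8 pixels = 2961889/12750 ≈ 232.3050196
V = pitch²·Σt = 1.99²·2961889/12750 = 919.951

t(6,7)=1.142 V=919.951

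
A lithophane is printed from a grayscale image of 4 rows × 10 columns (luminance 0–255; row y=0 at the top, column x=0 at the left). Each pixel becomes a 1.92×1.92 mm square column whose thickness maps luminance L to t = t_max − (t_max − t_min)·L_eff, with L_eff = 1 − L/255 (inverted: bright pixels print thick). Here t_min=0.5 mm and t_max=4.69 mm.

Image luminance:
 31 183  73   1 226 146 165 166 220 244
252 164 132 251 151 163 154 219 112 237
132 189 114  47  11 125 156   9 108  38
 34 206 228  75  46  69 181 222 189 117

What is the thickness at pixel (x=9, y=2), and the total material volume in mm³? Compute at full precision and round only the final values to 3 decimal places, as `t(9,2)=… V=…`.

t(9,2)=1.124 V=412.087

span = t_max - t_min = 4.69 - 0.5 = 4.190
L(9,2) = 38, L_eff = 1 - 38/255 = 0.850980 (inverted)
t(9,2) = 4.69 - 4.190·0.850980 = 1.124
Σt over all 4·10 pixels = 475089/4250 ≈ 111.7856471
V = pitch²·Σt = 1.92²·475089/4250 = 412.087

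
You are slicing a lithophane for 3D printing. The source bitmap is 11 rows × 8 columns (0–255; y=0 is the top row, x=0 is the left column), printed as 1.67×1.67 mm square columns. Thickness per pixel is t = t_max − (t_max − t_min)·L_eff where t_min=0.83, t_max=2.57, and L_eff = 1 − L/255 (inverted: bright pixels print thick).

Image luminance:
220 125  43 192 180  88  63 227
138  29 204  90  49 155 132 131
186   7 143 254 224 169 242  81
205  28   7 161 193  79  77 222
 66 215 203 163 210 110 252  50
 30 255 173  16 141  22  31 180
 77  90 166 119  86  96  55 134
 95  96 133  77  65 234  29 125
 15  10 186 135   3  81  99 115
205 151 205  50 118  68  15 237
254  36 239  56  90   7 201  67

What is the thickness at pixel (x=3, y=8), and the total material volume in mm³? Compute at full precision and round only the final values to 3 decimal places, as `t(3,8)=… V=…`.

span = t_max - t_min = 2.57 - 0.83 = 1.740
L(3,8) = 135, L_eff = 1 - 135/255 = 0.470588 (inverted)
t(3,8) = 2.57 - 1.740·0.470588 = 1.751
Σt over all 11·8 pixels = 623069/4250 ≈ 146.6044706
V = pitch²·Σt = 1.67²·623069/4250 = 408.865

t(3,8)=1.751 V=408.865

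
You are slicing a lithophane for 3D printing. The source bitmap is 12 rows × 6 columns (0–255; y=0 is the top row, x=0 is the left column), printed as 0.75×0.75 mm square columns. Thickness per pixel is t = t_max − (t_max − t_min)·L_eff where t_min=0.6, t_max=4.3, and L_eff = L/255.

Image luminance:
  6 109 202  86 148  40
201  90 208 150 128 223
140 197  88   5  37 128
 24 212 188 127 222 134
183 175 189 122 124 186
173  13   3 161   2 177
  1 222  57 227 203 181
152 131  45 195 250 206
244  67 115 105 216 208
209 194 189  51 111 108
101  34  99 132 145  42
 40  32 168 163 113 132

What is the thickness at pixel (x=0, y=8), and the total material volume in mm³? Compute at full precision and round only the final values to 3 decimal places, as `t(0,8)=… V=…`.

t(0,8)=0.760 V=96.703

span = t_max - t_min = 4.3 - 0.6 = 3.700
L(0,8) = 244, L_eff = 244/255 = 0.956863
t(0,8) = 4.3 - 3.700·0.956863 = 0.760
Σt over all 12·6 pixels = 146129/850 ≈ 171.9164706
V = pitch²·Σt = 0.75²·146129/850 = 96.703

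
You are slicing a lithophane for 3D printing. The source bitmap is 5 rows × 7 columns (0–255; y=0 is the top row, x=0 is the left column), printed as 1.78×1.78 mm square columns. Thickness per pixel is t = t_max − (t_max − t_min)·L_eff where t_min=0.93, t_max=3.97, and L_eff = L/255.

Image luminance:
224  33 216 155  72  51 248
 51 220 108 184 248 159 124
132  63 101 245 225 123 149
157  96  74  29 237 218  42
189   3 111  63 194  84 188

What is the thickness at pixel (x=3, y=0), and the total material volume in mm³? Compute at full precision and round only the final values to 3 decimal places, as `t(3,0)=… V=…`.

span = t_max - t_min = 3.97 - 0.93 = 3.040
L(3,0) = 155, L_eff = 155/255 = 0.607843
t(3,0) = 3.97 - 3.040·0.607843 = 2.122
Σt over all 5·7 pixels = 2079161/25500 ≈ 81.5357255
V = pitch²·Σt = 1.78²·2079161/25500 = 258.338

t(3,0)=2.122 V=258.338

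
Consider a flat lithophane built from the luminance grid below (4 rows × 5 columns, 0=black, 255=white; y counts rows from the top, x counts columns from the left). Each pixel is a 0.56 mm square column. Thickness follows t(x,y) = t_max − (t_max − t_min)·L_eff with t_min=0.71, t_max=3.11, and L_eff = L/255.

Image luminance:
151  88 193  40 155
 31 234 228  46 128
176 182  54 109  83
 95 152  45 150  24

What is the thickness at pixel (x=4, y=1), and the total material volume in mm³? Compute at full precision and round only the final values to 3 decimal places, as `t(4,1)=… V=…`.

t(4,1)=1.905 V=12.529

span = t_max - t_min = 3.11 - 0.71 = 2.400
L(4,1) = 128, L_eff = 128/255 = 0.501961
t(4,1) = 3.11 - 2.400·0.501961 = 1.905
Σt over all 4·5 pixels = 16979/425 ≈ 39.9505882
V = pitch²·Σt = 0.56²·16979/425 = 12.529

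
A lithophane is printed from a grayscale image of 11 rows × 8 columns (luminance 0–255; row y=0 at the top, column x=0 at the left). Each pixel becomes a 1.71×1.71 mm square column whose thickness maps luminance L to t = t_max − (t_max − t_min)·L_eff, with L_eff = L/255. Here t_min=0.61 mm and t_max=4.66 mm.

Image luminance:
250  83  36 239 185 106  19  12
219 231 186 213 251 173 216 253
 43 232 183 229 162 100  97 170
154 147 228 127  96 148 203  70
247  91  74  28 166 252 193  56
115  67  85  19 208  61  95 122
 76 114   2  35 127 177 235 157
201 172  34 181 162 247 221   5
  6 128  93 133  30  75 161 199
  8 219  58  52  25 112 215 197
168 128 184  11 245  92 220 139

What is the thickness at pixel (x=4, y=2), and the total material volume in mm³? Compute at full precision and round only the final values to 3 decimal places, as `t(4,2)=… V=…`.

t(4,2)=2.087 V=642.559

span = t_max - t_min = 4.66 - 0.61 = 4.050
L(4,2) = 162, L_eff = 162/255 = 0.635294
t(4,2) = 4.66 - 4.050·0.635294 = 2.087
Σt over all 11·8 pixels = 93392/425 ≈ 219.7458824
V = pitch²·Σt = 1.71²·93392/425 = 642.559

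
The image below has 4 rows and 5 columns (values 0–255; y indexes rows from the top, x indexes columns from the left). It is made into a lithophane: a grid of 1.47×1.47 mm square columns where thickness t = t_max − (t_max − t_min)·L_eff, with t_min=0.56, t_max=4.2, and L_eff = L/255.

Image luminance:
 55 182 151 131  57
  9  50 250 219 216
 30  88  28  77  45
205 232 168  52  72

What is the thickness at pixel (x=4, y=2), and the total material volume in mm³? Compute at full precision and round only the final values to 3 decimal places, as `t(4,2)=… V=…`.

span = t_max - t_min = 4.2 - 0.56 = 3.640
L(4,2) = 45, L_eff = 45/255 = 0.176471
t(4,2) = 4.2 - 3.640·0.176471 = 3.558
Σt over all 4·5 pixels = 324653/6375 ≈ 50.9259608
V = pitch²·Σt = 1.47²·324653/6375 = 110.046

t(4,2)=3.558 V=110.046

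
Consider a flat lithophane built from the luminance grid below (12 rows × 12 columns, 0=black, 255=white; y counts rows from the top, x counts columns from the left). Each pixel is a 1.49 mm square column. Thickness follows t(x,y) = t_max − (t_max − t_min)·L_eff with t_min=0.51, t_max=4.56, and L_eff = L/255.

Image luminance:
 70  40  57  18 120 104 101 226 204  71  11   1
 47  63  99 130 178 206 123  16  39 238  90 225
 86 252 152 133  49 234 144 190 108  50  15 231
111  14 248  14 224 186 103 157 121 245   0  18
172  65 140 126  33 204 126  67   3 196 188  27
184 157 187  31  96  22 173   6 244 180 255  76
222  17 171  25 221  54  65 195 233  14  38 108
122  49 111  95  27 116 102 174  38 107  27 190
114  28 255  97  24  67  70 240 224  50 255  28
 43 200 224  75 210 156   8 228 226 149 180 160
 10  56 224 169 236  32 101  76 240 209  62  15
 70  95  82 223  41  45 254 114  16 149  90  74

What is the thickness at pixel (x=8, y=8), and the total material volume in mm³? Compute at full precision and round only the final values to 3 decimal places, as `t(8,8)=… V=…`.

t(8,8)=1.002 V=857.145

span = t_max - t_min = 4.56 - 0.51 = 4.050
L(8,8) = 224, L_eff = 224/255 = 0.878431
t(8,8) = 4.56 - 4.050·0.878431 = 1.002
Σt over all 12·12 pixels = 656343/1700 ≈ 386.0841176
V = pitch²·Σt = 1.49²·656343/1700 = 857.145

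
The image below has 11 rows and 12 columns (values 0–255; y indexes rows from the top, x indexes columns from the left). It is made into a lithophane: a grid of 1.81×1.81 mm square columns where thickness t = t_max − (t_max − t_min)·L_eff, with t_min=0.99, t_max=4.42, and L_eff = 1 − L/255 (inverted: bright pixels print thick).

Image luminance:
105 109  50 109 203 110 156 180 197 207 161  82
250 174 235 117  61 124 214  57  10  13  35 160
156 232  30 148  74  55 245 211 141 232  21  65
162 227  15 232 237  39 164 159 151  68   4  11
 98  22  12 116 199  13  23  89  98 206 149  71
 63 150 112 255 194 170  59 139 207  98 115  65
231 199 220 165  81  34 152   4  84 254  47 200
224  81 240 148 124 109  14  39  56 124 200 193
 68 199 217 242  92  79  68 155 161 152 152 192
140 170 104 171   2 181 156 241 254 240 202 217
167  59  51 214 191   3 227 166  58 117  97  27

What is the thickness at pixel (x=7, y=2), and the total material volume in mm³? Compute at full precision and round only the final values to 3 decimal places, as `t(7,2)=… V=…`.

t(7,2)=3.828 V=1193.825

span = t_max - t_min = 4.42 - 0.99 = 3.430
L(7,2) = 211, L_eff = 1 - 211/255 = 0.172549 (inverted)
t(7,2) = 4.42 - 3.430·0.172549 = 3.828
Σt over all 11·12 pixels = 774359/2125 ≈ 364.4042353
V = pitch²·Σt = 1.81²·774359/2125 = 1193.825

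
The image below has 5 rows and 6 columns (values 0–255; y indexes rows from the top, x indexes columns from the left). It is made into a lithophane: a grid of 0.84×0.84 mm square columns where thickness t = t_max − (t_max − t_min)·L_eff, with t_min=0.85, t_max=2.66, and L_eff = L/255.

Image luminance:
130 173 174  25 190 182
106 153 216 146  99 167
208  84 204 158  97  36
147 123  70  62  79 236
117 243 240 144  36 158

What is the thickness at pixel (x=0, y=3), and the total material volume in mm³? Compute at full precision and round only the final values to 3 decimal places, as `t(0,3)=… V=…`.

span = t_max - t_min = 2.66 - 0.85 = 1.810
L(0,3) = 147, L_eff = 147/255 = 0.576471
t(0,3) = 2.66 - 1.810·0.576471 = 1.617
Σt over all 5·6 pixels = 424719/8500 ≈ 49.9669412
V = pitch²·Σt = 0.84²·424719/8500 = 35.257

t(0,3)=1.617 V=35.257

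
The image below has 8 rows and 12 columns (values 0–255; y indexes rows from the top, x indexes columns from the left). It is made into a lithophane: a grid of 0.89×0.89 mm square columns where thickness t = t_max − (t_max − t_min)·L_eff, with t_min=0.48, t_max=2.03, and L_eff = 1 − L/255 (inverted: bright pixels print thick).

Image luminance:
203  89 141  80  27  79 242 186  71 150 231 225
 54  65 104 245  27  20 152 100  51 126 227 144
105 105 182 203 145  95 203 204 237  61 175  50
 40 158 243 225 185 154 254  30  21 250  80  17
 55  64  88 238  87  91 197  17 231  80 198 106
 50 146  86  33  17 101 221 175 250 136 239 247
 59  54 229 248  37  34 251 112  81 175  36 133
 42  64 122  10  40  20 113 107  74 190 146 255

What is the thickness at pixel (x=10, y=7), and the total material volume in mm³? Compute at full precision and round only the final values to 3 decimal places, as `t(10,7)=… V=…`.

span = t_max - t_min = 2.03 - 0.48 = 1.550
L(10,7) = 146, L_eff = 1 - 146/255 = 0.427451 (inverted)
t(10,7) = 2.03 - 1.550·0.427451 = 1.367
Σt over all 8·12 pixels = 102439/850 ≈ 120.5164706
V = pitch²·Σt = 0.89²·102439/850 = 95.461

t(10,7)=1.367 V=95.461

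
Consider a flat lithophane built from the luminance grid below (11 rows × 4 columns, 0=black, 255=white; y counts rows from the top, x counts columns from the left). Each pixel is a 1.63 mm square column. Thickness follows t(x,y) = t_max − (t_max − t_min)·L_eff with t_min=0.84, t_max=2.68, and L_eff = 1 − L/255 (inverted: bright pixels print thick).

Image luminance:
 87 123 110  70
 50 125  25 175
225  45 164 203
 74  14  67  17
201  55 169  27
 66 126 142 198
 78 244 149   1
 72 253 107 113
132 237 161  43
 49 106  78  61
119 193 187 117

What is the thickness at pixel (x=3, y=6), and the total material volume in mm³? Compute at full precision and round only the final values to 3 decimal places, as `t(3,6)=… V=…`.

span = t_max - t_min = 2.68 - 0.84 = 1.840
L(3,6) = 1, L_eff = 1 - 1/255 = 0.996078 (inverted)
t(3,6) = 2.68 - 1.840·0.996078 = 0.847
Σt over all 11·4 pixels = 156096/2125 ≈ 73.4569412
V = pitch²·Σt = 1.63²·156096/2125 = 195.168

t(3,6)=0.847 V=195.168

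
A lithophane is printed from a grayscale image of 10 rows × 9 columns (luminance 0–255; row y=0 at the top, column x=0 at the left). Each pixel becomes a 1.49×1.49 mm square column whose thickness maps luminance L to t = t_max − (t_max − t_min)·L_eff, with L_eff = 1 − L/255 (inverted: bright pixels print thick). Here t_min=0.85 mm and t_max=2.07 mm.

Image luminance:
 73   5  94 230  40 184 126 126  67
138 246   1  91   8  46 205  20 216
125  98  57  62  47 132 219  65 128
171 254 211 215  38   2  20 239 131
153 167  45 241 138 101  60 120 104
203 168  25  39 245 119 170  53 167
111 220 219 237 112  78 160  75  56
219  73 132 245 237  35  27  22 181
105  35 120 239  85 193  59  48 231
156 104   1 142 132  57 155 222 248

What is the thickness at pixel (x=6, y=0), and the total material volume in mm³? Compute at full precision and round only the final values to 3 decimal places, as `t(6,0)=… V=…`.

t(6,0)=1.453 V=289.002

span = t_max - t_min = 2.07 - 0.85 = 1.220
L(6,0) = 126, L_eff = 1 - 126/255 = 0.505882 (inverted)
t(6,0) = 2.07 - 1.220·0.505882 = 1.453
Σt over all 10·9 pixels = 829867/6375 ≈ 130.1752157
V = pitch²·Σt = 1.49²·829867/6375 = 289.002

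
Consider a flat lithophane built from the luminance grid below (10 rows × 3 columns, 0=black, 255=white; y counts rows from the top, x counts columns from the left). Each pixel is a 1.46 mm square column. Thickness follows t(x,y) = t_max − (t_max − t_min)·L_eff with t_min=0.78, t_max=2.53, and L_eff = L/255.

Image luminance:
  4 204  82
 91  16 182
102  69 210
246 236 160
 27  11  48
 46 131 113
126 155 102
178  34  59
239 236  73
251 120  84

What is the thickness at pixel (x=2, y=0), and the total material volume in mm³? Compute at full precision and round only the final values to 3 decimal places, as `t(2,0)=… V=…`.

span = t_max - t_min = 2.53 - 0.78 = 1.750
L(2,0) = 82, L_eff = 82/255 = 0.321569
t(2,0) = 2.53 - 1.750·0.321569 = 1.967
Σt over all 10·3 pixels = 51973/1020 ≈ 50.9539216
V = pitch²·Σt = 1.46²·51973/1020 = 108.613

t(2,0)=1.967 V=108.613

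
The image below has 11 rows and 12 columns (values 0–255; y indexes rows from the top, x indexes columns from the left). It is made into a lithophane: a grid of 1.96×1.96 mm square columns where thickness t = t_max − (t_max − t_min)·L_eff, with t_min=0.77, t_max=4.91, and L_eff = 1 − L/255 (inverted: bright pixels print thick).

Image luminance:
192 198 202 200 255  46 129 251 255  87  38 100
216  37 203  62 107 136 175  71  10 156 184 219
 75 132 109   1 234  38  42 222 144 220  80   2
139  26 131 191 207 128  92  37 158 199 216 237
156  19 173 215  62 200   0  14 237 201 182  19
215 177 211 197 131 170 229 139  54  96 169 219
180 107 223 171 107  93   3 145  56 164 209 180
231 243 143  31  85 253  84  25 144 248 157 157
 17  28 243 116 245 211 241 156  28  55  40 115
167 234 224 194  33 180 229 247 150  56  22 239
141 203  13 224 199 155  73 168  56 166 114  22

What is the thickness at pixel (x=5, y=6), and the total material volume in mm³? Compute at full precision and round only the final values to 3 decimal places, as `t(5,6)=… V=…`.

span = t_max - t_min = 4.91 - 0.77 = 4.140
L(5,6) = 93, L_eff = 1 - 93/255 = 0.635294 (inverted)
t(5,6) = 4.91 - 4.140·0.635294 = 2.280
Σt over all 11·12 pixels = 1709643/4250 ≈ 402.2689412
V = pitch²·Σt = 1.96²·1709643/4250 = 1545.356

t(5,6)=2.280 V=1545.356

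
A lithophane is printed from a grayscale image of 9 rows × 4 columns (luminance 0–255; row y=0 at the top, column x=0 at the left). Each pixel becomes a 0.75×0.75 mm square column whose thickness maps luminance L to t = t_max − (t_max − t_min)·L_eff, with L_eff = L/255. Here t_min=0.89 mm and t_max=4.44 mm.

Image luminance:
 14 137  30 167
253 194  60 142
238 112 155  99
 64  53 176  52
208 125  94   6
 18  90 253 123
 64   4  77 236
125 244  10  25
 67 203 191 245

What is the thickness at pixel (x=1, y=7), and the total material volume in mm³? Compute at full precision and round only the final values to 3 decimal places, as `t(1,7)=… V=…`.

t(1,7)=1.043 V=55.814

span = t_max - t_min = 4.44 - 0.89 = 3.550
L(1,7) = 244, L_eff = 244/255 = 0.956863
t(1,7) = 4.44 - 3.550·0.956863 = 1.043
Σt over all 9·4 pixels = 10121/102 ≈ 99.2254902
V = pitch²·Σt = 0.75²·10121/102 = 55.814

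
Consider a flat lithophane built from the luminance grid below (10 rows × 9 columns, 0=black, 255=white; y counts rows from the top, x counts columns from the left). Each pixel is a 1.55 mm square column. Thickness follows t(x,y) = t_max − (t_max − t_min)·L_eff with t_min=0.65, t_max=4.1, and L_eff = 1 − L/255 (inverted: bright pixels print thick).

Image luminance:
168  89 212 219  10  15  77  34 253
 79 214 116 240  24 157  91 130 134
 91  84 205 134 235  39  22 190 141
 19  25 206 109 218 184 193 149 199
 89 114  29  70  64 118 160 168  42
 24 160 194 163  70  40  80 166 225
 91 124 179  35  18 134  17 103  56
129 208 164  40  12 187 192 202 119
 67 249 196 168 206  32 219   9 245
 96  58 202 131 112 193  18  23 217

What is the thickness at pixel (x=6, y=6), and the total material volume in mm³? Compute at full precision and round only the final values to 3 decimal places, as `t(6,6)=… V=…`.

t(6,6)=0.880 V=502.385

span = t_max - t_min = 4.1 - 0.65 = 3.450
L(6,6) = 17, L_eff = 1 - 17/255 = 0.933333 (inverted)
t(6,6) = 4.1 - 3.450·0.933333 = 0.880
Σt over all 10·9 pixels = 177743/850 ≈ 209.1094118
V = pitch²·Σt = 1.55²·177743/850 = 502.385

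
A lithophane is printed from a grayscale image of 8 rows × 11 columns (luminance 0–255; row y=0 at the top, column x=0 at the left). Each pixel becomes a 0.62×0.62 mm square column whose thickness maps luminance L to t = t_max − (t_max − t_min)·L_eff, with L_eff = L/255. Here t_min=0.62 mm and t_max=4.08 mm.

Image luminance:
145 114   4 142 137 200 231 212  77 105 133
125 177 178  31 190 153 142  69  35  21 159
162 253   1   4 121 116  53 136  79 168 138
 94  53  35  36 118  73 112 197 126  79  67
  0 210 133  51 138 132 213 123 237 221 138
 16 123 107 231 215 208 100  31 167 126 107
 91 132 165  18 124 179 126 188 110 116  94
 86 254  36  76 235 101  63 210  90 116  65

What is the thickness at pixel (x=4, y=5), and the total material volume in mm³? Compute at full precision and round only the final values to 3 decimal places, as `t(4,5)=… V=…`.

span = t_max - t_min = 4.08 - 0.62 = 3.460
L(4,5) = 215, L_eff = 215/255 = 0.843137
t(4,5) = 4.08 - 3.460·0.843137 = 1.163
Σt over all 8·11 pixels = 2726141/12750 ≈ 213.8149804
V = pitch²·Σt = 0.62²·2726141/12750 = 82.190

t(4,5)=1.163 V=82.190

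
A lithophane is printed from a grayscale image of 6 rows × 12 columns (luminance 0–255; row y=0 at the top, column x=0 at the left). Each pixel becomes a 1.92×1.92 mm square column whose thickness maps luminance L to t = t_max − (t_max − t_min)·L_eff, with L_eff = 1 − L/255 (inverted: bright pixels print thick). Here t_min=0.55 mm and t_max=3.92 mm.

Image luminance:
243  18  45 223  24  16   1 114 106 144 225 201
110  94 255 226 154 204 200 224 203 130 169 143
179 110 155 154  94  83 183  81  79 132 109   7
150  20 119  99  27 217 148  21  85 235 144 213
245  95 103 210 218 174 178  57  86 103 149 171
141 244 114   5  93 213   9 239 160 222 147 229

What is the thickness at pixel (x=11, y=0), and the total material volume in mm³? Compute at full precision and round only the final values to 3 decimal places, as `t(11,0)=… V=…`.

t(11,0)=3.206 V=629.316

span = t_max - t_min = 3.92 - 0.55 = 3.370
L(11,0) = 201, L_eff = 1 - 201/255 = 0.211765 (inverted)
t(11,0) = 3.92 - 3.370·0.211765 = 3.206
Σt over all 6·12 pixels = 1451059/8500 ≈ 170.7128235
V = pitch²·Σt = 1.92²·1451059/8500 = 629.316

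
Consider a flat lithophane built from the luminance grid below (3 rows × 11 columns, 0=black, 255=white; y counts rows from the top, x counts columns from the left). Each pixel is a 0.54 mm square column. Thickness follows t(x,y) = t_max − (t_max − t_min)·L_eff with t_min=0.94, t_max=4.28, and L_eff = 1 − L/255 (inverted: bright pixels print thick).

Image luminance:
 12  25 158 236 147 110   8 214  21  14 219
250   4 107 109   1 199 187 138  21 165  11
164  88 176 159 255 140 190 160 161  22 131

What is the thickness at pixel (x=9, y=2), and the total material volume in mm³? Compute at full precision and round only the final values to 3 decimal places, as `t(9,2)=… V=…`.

t(9,2)=1.228 V=24.331

span = t_max - t_min = 4.28 - 0.94 = 3.340
L(9,2) = 22, L_eff = 1 - 22/255 = 0.913725 (inverted)
t(9,2) = 4.28 - 3.340·0.913725 = 1.228
Σt over all 3·11 pixels = 354613/4250 ≈ 83.4383529
V = pitch²·Σt = 0.54²·354613/4250 = 24.331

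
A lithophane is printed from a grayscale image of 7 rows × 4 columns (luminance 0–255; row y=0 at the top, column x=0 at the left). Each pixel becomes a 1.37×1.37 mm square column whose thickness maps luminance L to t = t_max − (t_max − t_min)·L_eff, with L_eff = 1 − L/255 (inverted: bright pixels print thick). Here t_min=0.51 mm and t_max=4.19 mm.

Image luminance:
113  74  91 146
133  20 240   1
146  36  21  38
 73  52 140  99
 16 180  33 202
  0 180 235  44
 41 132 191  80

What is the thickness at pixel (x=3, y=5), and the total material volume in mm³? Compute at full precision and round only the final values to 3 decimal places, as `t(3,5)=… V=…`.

span = t_max - t_min = 4.19 - 0.51 = 3.680
L(3,5) = 44, L_eff = 1 - 44/255 = 0.827451 (inverted)
t(3,5) = 4.19 - 3.680·0.827451 = 1.145
Σt over all 7·4 pixels = 114893/2125 ≈ 54.0672941
V = pitch²·Σt = 1.37²·114893/2125 = 101.479

t(3,5)=1.145 V=101.479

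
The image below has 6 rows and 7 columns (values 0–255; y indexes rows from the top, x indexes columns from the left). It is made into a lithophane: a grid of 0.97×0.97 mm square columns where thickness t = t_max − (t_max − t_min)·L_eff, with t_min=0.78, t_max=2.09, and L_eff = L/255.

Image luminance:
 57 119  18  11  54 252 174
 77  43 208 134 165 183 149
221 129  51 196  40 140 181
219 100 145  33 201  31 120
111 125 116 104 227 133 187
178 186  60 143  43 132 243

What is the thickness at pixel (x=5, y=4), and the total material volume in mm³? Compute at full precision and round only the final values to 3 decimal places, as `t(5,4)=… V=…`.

t(5,4)=1.407 V=56.302

span = t_max - t_min = 2.09 - 0.78 = 1.310
L(5,4) = 133, L_eff = 133/255 = 0.521569
t(5,4) = 2.09 - 1.310·0.521569 = 1.407
Σt over all 6·7 pixels = 508627/8500 ≈ 59.8384706
V = pitch²·Σt = 0.97²·508627/8500 = 56.302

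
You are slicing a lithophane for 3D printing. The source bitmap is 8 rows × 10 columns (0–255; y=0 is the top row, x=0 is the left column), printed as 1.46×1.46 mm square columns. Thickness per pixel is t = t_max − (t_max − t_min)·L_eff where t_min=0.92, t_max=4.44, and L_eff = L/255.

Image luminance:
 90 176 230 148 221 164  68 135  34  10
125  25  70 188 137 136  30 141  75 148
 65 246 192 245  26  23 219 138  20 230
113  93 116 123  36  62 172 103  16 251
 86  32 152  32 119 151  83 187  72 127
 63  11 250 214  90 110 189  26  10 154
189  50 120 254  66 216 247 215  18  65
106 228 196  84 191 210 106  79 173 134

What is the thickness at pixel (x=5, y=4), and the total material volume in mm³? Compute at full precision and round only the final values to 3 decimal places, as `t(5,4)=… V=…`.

span = t_max - t_min = 4.44 - 0.92 = 3.520
L(5,4) = 151, L_eff = 151/255 = 0.592157
t(5,4) = 4.44 - 3.520·0.592157 = 2.356
Σt over all 8·10 pixels = 217.92
V = pitch²·Σt = 1.46²·217.92 = 464.518

t(5,4)=2.356 V=464.518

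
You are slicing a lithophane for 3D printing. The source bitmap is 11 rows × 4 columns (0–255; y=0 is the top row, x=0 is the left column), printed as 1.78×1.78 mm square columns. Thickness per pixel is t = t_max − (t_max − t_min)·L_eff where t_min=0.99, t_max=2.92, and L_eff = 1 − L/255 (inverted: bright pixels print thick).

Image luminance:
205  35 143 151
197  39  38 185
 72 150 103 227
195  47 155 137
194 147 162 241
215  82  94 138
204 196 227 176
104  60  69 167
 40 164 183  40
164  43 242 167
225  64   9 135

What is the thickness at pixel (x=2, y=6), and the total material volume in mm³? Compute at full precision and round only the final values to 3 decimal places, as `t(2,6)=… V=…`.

t(2,6)=2.708 V=282.642

span = t_max - t_min = 2.92 - 0.99 = 1.930
L(2,6) = 227, L_eff = 1 - 227/255 = 0.109804 (inverted)
t(2,6) = 2.92 - 1.930·0.109804 = 2.708
Σt over all 11·4 pixels = 2274763/25500 ≈ 89.2063922
V = pitch²·Σt = 1.78²·2274763/25500 = 282.642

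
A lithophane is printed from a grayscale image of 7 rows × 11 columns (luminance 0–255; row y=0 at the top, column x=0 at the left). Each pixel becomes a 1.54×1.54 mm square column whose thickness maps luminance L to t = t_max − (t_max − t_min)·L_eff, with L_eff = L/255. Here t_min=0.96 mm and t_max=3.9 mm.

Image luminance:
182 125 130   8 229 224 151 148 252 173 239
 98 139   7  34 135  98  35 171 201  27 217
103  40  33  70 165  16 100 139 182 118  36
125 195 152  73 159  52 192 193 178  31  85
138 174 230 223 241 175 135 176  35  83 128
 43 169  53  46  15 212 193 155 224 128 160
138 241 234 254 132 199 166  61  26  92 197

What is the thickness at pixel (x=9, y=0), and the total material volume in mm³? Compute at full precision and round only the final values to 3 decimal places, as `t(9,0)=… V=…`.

t(9,0)=1.905 V=429.573

span = t_max - t_min = 3.9 - 0.96 = 2.940
L(9,0) = 173, L_eff = 173/255 = 0.678431
t(9,0) = 3.9 - 2.940·0.678431 = 1.905
Σt over all 7·11 pixels = 181.132
V = pitch²·Σt = 1.54²·181.132 = 429.573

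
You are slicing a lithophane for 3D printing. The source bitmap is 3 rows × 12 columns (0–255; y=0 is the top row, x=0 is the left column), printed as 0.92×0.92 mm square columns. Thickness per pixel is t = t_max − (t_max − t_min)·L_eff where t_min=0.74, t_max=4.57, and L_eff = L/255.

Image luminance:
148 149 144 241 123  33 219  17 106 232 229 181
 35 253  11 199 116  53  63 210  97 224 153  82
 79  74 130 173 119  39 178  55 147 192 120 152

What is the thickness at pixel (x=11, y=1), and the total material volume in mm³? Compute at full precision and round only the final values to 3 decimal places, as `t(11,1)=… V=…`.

t(11,1)=3.338 V=78.534

span = t_max - t_min = 4.57 - 0.74 = 3.830
L(11,1) = 82, L_eff = 82/255 = 0.321569
t(11,1) = 4.57 - 3.830·0.321569 = 3.338
Σt over all 3·12 pixels = 197171/2125 ≈ 92.7863529
V = pitch²·Σt = 0.92²·197171/2125 = 78.534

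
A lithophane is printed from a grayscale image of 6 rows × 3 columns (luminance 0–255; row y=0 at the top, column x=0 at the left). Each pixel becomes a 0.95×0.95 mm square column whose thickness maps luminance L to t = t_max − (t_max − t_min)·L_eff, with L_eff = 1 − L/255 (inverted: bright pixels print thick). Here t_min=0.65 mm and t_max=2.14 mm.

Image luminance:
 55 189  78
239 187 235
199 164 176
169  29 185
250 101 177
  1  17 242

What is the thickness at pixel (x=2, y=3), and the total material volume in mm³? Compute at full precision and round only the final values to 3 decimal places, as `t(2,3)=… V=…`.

t(2,3)=1.731 V=24.761

span = t_max - t_min = 2.14 - 0.65 = 1.490
L(2,3) = 185, L_eff = 1 - 185/255 = 0.274510 (inverted)
t(2,3) = 2.14 - 1.490·0.274510 = 1.731
Σt over all 6·3 pixels = 699607/25500 ≈ 27.4355686
V = pitch²·Σt = 0.95²·699607/25500 = 24.761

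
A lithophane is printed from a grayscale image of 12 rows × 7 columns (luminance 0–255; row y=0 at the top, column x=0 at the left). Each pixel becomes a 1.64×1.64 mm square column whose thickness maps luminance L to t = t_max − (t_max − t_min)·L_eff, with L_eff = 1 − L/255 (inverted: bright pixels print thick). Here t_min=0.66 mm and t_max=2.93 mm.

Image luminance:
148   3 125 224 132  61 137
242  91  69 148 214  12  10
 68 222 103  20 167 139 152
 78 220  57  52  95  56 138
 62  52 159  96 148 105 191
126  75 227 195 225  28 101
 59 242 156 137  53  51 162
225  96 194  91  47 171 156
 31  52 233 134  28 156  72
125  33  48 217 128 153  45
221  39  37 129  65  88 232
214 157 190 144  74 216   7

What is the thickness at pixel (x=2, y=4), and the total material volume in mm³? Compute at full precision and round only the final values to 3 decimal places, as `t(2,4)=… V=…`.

span = t_max - t_min = 2.93 - 0.66 = 2.270
L(2,4) = 159, L_eff = 1 - 159/255 = 0.376471 (inverted)
t(2,4) = 2.93 - 2.270·0.376471 = 2.075
Σt over all 12·7 pixels = 217771/1500 ≈ 145.1806667
V = pitch²·Σt = 1.64²·217771/1500 = 390.478

t(2,4)=2.075 V=390.478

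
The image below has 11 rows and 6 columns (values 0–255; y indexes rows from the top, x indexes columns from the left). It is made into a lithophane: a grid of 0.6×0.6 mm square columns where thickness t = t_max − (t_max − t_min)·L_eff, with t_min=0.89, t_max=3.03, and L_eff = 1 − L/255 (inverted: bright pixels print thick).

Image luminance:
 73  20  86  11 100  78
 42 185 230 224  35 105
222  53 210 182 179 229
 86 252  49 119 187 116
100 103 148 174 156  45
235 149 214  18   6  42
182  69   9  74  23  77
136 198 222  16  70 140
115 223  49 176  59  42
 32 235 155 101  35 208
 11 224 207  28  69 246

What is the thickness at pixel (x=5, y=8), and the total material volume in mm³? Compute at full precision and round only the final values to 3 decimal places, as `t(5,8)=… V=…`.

t(5,8)=1.242 V=44.996

span = t_max - t_min = 3.03 - 0.89 = 2.140
L(5,8) = 42, L_eff = 1 - 42/255 = 0.835294 (inverted)
t(5,8) = 3.03 - 2.140·0.835294 = 1.242
Σt over all 11·6 pixels = 1593593/12750 ≈ 124.9876863
V = pitch²·Σt = 0.6²·1593593/12750 = 44.996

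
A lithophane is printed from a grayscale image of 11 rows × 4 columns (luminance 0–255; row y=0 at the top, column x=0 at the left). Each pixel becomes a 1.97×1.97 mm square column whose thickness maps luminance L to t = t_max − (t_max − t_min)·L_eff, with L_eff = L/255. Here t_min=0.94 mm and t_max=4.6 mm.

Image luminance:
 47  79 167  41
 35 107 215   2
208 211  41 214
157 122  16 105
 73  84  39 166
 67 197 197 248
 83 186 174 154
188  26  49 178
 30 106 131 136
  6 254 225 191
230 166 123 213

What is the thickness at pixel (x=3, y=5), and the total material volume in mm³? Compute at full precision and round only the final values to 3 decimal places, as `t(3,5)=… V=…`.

t(3,5)=1.040 V=468.715

span = t_max - t_min = 4.6 - 0.94 = 3.660
L(3,5) = 248, L_eff = 248/255 = 0.972549
t(3,5) = 4.6 - 3.660·0.972549 = 1.040
Σt over all 11·4 pixels = 513293/4250 ≈ 120.7748235
V = pitch²·Σt = 1.97²·513293/4250 = 468.715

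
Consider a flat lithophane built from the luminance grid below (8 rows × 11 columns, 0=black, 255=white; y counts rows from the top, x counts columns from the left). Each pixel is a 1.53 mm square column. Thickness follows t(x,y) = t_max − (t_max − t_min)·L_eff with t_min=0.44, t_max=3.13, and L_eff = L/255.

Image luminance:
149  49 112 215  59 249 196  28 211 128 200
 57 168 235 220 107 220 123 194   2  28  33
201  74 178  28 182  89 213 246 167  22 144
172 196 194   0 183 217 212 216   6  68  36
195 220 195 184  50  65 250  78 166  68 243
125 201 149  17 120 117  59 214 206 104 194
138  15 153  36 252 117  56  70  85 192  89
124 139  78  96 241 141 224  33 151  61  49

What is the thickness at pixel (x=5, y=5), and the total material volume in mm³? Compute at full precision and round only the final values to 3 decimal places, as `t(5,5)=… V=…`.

t(5,5)=1.896 V=353.707

span = t_max - t_min = 3.13 - 0.44 = 2.690
L(5,5) = 117, L_eff = 117/255 = 0.458824
t(5,5) = 3.13 - 2.690·0.458824 = 1.896
Σt over all 8·11 pixels = 1284339/8500 ≈ 151.0987059
V = pitch²·Σt = 1.53²·1284339/8500 = 353.707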